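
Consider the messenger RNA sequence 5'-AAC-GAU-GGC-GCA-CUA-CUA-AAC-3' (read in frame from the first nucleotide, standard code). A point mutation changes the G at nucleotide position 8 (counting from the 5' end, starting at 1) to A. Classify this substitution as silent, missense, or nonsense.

missense

Position 8 falls in codon 3: GGC → Gly.
After the substitution the codon is GAC → Asp.
Gly ≠ Asp, so this is a missense mutation.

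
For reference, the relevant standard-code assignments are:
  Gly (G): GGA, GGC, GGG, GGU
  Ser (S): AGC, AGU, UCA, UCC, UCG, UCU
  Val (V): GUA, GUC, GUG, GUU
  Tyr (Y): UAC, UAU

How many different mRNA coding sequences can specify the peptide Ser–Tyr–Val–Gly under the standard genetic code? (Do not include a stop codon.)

Ser: 6 codons.
Tyr: 2 codons.
Val: 4 codons.
Gly: 4 codons.
6 × 2 × 4 × 4 = 192.

192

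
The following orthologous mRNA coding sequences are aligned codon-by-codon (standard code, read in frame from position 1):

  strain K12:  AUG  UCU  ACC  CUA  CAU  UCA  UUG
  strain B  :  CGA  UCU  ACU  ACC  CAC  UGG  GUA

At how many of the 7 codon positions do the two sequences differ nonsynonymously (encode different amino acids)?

Codon 1: AUG Met / CGA Arg — nonsynonymous.
Codon 2: UCU Ser / UCU Ser — identical.
Codon 3: ACC Thr / ACU Thr — synonymous.
Codon 4: CUA Leu / ACC Thr — nonsynonymous.
Codon 5: CAU His / CAC His — synonymous.
Codon 6: UCA Ser / UGG Trp — nonsynonymous.
Codon 7: UUG Leu / GUA Val — nonsynonymous.
Nonsynonymous differences: 4.

4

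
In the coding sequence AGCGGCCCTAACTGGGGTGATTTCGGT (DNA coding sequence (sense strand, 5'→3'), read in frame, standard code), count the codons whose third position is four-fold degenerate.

4

Codon 1 AGC (Ser): third position 2-fold.
Codon 2 GGC (Gly): third position 4-fold.
Codon 3 CCT (Pro): third position 4-fold.
Codon 4 AAC (Asn): third position 2-fold.
Codon 5 TGG (Trp): third position 1-fold.
Codon 6 GGT (Gly): third position 4-fold.
Codon 7 GAT (Asp): third position 2-fold.
Codon 8 TTC (Phe): third position 2-fold.
Codon 9 GGT (Gly): third position 4-fold.
Four-fold degenerate third positions: 4.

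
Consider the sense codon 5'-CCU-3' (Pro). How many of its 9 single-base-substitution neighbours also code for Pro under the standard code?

3

Position 1: none → 0 synonymous.
Position 2: none → 0 synonymous.
Position 3: CCC, CCA, CCG → 3 synonymous.
Total: 0 + 0 + 3 = 3.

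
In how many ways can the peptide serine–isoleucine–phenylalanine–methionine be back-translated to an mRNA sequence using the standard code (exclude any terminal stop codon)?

Ser: 6 codons.
Ile: 3 codons.
Phe: 2 codons.
Met: 1 codon.
6 × 3 × 2 × 1 = 36.

36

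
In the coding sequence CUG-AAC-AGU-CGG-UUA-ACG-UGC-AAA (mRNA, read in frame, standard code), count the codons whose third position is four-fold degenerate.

Codon 1 CUG (Leu): third position 4-fold.
Codon 2 AAC (Asn): third position 2-fold.
Codon 3 AGU (Ser): third position 2-fold.
Codon 4 CGG (Arg): third position 4-fold.
Codon 5 UUA (Leu): third position 2-fold.
Codon 6 ACG (Thr): third position 4-fold.
Codon 7 UGC (Cys): third position 2-fold.
Codon 8 AAA (Lys): third position 2-fold.
Four-fold degenerate third positions: 3.

3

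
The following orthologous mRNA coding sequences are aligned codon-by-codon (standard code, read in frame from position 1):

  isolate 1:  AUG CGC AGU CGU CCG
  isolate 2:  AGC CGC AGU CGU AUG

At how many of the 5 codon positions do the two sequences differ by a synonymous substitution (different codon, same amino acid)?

0

Codon 1: AUG Met / AGC Ser — nonsynonymous.
Codon 2: CGC Arg / CGC Arg — identical.
Codon 3: AGU Ser / AGU Ser — identical.
Codon 4: CGU Arg / CGU Arg — identical.
Codon 5: CCG Pro / AUG Met — nonsynonymous.
Synonymous differences: 0.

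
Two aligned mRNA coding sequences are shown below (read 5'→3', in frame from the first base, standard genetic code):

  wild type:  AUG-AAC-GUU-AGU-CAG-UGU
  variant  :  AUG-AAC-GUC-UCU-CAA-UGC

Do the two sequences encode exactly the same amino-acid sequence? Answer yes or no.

Codon 1: AUG Met / AUG Met — identical.
Codon 2: AAC Asn / AAC Asn — identical.
Codon 3: GUU Val / GUC Val — synonymous.
Codon 4: AGU Ser / UCU Ser — synonymous.
Codon 5: CAG Gln / CAA Gln — synonymous.
Codon 6: UGU Cys / UGC Cys — synonymous.
Nonsynonymous differences: 0 → same protein.

yes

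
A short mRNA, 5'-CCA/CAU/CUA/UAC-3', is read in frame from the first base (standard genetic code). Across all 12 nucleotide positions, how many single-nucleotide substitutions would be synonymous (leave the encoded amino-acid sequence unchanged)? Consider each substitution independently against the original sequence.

Codon 1 (CCA, Pro): 3 synonymous substitutions.
Codon 2 (CAU, His): 1 synonymous substitution.
Codon 3 (CUA, Leu): 4 synonymous substitutions.
Codon 4 (UAC, Tyr): 1 synonymous substitution.
Total: 3 + 1 + 4 + 1 = 9.

9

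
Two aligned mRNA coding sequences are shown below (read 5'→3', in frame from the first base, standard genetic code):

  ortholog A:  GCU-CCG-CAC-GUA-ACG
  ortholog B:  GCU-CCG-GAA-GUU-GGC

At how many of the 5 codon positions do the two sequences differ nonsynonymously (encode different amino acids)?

Codon 1: GCU Ala / GCU Ala — identical.
Codon 2: CCG Pro / CCG Pro — identical.
Codon 3: CAC His / GAA Glu — nonsynonymous.
Codon 4: GUA Val / GUU Val — synonymous.
Codon 5: ACG Thr / GGC Gly — nonsynonymous.
Nonsynonymous differences: 2.

2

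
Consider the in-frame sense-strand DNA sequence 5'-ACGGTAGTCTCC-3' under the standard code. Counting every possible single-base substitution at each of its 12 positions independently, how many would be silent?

Codon 1 (ACG, Thr): 3 synonymous substitutions.
Codon 2 (GTA, Val): 3 synonymous substitutions.
Codon 3 (GTC, Val): 3 synonymous substitutions.
Codon 4 (TCC, Ser): 3 synonymous substitutions.
Total: 3 + 3 + 3 + 3 = 12.

12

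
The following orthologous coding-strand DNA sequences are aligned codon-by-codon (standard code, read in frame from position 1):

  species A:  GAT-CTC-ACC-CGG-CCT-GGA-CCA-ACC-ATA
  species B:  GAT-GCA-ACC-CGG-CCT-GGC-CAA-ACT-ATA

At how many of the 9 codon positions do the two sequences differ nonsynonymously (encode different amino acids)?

2

Codon 1: GAT Asp / GAT Asp — identical.
Codon 2: CTC Leu / GCA Ala — nonsynonymous.
Codon 3: ACC Thr / ACC Thr — identical.
Codon 4: CGG Arg / CGG Arg — identical.
Codon 5: CCT Pro / CCT Pro — identical.
Codon 6: GGA Gly / GGC Gly — synonymous.
Codon 7: CCA Pro / CAA Gln — nonsynonymous.
Codon 8: ACC Thr / ACT Thr — synonymous.
Codon 9: ATA Ile / ATA Ile — identical.
Nonsynonymous differences: 2.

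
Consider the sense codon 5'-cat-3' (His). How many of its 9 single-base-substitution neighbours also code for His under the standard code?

1

Position 1: none → 0 synonymous.
Position 2: none → 0 synonymous.
Position 3: CAC → 1 synonymous.
Total: 0 + 0 + 1 = 1.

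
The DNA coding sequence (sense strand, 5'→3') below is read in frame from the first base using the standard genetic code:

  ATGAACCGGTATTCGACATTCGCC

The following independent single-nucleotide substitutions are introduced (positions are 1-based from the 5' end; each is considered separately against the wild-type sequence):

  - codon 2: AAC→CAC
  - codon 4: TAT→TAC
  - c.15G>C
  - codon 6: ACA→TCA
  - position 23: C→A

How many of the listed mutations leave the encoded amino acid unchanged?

2

Codon 2: AAC (Asn) → CAC (His) — missense.
Codon 4: TAT (Tyr) → TAC (Tyr) — synonymous.
Codon 5: TCG (Ser) → TCC (Ser) — synonymous.
Codon 6: ACA (Thr) → TCA (Ser) — missense.
Codon 8: GCC (Ala) → GAC (Asp) — missense.
Synonymous: 2 of 5.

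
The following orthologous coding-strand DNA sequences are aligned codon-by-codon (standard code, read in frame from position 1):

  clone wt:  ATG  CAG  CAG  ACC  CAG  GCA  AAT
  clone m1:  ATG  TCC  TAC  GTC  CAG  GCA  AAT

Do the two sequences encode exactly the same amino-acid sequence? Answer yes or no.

no

Codon 1: ATG Met / ATG Met — identical.
Codon 2: CAG Gln / TCC Ser — nonsynonymous.
Codon 3: CAG Gln / TAC Tyr — nonsynonymous.
Codon 4: ACC Thr / GTC Val — nonsynonymous.
Codon 5: CAG Gln / CAG Gln — identical.
Codon 6: GCA Ala / GCA Ala — identical.
Codon 7: AAT Asn / AAT Asn — identical.
Nonsynonymous differences: 3 → different protein.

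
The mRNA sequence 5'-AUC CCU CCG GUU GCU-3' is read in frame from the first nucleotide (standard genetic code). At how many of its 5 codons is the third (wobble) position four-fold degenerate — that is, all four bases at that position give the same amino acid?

Codon 1 AUC (Ile): third position 3-fold.
Codon 2 CCU (Pro): third position 4-fold.
Codon 3 CCG (Pro): third position 4-fold.
Codon 4 GUU (Val): third position 4-fold.
Codon 5 GCU (Ala): third position 4-fold.
Four-fold degenerate third positions: 4.

4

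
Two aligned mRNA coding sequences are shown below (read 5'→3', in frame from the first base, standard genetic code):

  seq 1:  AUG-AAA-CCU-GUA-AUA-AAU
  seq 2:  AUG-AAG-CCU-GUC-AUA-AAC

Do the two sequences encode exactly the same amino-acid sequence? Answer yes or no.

yes

Codon 1: AUG Met / AUG Met — identical.
Codon 2: AAA Lys / AAG Lys — synonymous.
Codon 3: CCU Pro / CCU Pro — identical.
Codon 4: GUA Val / GUC Val — synonymous.
Codon 5: AUA Ile / AUA Ile — identical.
Codon 6: AAU Asn / AAC Asn — synonymous.
Nonsynonymous differences: 0 → same protein.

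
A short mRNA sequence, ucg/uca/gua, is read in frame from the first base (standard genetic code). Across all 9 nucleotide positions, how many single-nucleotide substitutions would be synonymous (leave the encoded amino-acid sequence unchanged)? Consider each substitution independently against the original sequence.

9

Codon 1 (UCG, Ser): 3 synonymous substitutions.
Codon 2 (UCA, Ser): 3 synonymous substitutions.
Codon 3 (GUA, Val): 3 synonymous substitutions.
Total: 3 + 3 + 3 = 9.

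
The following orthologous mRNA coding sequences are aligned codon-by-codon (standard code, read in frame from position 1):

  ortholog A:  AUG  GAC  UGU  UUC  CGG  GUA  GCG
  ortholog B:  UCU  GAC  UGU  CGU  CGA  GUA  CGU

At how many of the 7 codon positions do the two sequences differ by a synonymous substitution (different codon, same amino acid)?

Codon 1: AUG Met / UCU Ser — nonsynonymous.
Codon 2: GAC Asp / GAC Asp — identical.
Codon 3: UGU Cys / UGU Cys — identical.
Codon 4: UUC Phe / CGU Arg — nonsynonymous.
Codon 5: CGG Arg / CGA Arg — synonymous.
Codon 6: GUA Val / GUA Val — identical.
Codon 7: GCG Ala / CGU Arg — nonsynonymous.
Synonymous differences: 1.

1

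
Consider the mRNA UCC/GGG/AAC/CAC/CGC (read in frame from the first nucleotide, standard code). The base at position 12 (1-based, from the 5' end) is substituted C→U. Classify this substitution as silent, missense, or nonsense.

Position 12 falls in codon 4: CAC → His.
After the substitution the codon is CAU → His.
Both encode His, so the change is synonymous.

silent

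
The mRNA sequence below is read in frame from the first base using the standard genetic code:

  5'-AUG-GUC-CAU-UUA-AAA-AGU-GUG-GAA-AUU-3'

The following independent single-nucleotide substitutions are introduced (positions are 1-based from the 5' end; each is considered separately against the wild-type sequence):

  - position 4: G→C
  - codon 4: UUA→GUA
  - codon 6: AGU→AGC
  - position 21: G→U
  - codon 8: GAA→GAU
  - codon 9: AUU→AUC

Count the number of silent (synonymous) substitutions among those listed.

Codon 2: GUC (Val) → CUC (Leu) — missense.
Codon 4: UUA (Leu) → GUA (Val) — missense.
Codon 6: AGU (Ser) → AGC (Ser) — synonymous.
Codon 7: GUG (Val) → GUU (Val) — synonymous.
Codon 8: GAA (Glu) → GAU (Asp) — missense.
Codon 9: AUU (Ile) → AUC (Ile) — synonymous.
Synonymous: 3 of 6.

3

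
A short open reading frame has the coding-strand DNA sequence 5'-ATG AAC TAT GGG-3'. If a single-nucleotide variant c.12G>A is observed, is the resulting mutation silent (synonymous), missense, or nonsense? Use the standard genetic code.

silent

Position 12 falls in codon 4: GGG → Gly.
After the substitution the codon is GGA → Gly.
Both encode Gly, so the change is synonymous.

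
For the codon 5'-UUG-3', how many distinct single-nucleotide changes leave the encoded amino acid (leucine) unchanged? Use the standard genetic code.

Position 1: CUG → 1 synonymous.
Position 2: none → 0 synonymous.
Position 3: UUA → 1 synonymous.
Total: 1 + 0 + 1 = 2.

2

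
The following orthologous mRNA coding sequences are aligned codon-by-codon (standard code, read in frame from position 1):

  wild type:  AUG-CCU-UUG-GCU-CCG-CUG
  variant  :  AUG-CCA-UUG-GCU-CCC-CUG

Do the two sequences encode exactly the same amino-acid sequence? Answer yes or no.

yes

Codon 1: AUG Met / AUG Met — identical.
Codon 2: CCU Pro / CCA Pro — synonymous.
Codon 3: UUG Leu / UUG Leu — identical.
Codon 4: GCU Ala / GCU Ala — identical.
Codon 5: CCG Pro / CCC Pro — synonymous.
Codon 6: CUG Leu / CUG Leu — identical.
Nonsynonymous differences: 0 → same protein.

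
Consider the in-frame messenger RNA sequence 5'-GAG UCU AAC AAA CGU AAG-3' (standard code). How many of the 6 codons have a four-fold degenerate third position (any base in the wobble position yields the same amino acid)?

2

Codon 1 GAG (Glu): third position 2-fold.
Codon 2 UCU (Ser): third position 4-fold.
Codon 3 AAC (Asn): third position 2-fold.
Codon 4 AAA (Lys): third position 2-fold.
Codon 5 CGU (Arg): third position 4-fold.
Codon 6 AAG (Lys): third position 2-fold.
Four-fold degenerate third positions: 2.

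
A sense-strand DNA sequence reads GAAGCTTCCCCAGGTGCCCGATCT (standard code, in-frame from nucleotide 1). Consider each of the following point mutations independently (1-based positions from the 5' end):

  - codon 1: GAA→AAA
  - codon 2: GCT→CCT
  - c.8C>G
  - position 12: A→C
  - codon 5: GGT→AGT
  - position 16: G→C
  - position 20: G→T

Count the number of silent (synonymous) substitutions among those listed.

Codon 1: GAA (Glu) → AAA (Lys) — missense.
Codon 2: GCT (Ala) → CCT (Pro) — missense.
Codon 3: TCC (Ser) → TGC (Cys) — missense.
Codon 4: CCA (Pro) → CCC (Pro) — synonymous.
Codon 5: GGT (Gly) → AGT (Ser) — missense.
Codon 6: GCC (Ala) → CCC (Pro) — missense.
Codon 7: CGA (Arg) → CTA (Leu) — missense.
Synonymous: 1 of 7.

1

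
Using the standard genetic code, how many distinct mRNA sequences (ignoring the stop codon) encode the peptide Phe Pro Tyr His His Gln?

Phe: 2 codons.
Pro: 4 codons.
Tyr: 2 codons.
His: 2 codons.
His: 2 codons.
Gln: 2 codons.
2 × 4 × 2 × 2 × 2 × 2 = 128.

128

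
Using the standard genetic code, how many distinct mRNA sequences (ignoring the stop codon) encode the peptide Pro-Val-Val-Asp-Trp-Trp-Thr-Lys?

1024

Pro: 4 codons.
Val: 4 codons.
Val: 4 codons.
Asp: 2 codons.
Trp: 1 codon.
Trp: 1 codon.
Thr: 4 codons.
Lys: 2 codons.
4 × 4 × 4 × 2 × 1 × 1 × 4 × 2 = 1024.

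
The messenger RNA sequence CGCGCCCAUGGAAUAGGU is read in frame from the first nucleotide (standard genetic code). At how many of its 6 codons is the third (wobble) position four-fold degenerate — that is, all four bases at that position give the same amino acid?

4

Codon 1 CGC (Arg): third position 4-fold.
Codon 2 GCC (Ala): third position 4-fold.
Codon 3 CAU (His): third position 2-fold.
Codon 4 GGA (Gly): third position 4-fold.
Codon 5 AUA (Ile): third position 3-fold.
Codon 6 GGU (Gly): third position 4-fold.
Four-fold degenerate third positions: 4.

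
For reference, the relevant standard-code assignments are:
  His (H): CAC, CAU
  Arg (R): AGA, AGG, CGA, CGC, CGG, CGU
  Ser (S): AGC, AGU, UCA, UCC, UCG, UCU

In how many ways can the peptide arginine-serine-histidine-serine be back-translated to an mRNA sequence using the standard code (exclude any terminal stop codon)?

Arg: 6 codons.
Ser: 6 codons.
His: 2 codons.
Ser: 6 codons.
6 × 6 × 2 × 6 = 432.

432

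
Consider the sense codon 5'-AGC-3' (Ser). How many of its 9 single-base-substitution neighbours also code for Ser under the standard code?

Position 1: none → 0 synonymous.
Position 2: none → 0 synonymous.
Position 3: AGT → 1 synonymous.
Total: 0 + 0 + 1 = 1.

1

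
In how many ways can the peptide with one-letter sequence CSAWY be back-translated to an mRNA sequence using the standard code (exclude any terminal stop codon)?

96

Cys: 2 codons.
Ser: 6 codons.
Ala: 4 codons.
Trp: 1 codon.
Tyr: 2 codons.
2 × 6 × 4 × 1 × 2 = 96.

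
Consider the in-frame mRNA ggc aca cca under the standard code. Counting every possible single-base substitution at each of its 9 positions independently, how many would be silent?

Codon 1 (GGC, Gly): 3 synonymous substitutions.
Codon 2 (ACA, Thr): 3 synonymous substitutions.
Codon 3 (CCA, Pro): 3 synonymous substitutions.
Total: 3 + 3 + 3 = 9.

9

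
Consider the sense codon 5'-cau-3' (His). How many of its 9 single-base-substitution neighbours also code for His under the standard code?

1

Position 1: none → 0 synonymous.
Position 2: none → 0 synonymous.
Position 3: CAC → 1 synonymous.
Total: 0 + 0 + 1 = 1.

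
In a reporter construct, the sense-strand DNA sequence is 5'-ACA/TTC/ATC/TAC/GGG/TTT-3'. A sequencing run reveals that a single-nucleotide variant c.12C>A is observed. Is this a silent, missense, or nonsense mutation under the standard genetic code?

Position 12 falls in codon 4: TAC → Tyr.
After the substitution the codon is TAA → Stop.
The new codon is a stop codon, so this is a nonsense mutation.

nonsense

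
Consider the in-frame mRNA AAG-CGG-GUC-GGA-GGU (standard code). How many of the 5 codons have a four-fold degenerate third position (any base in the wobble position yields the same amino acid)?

4

Codon 1 AAG (Lys): third position 2-fold.
Codon 2 CGG (Arg): third position 4-fold.
Codon 3 GUC (Val): third position 4-fold.
Codon 4 GGA (Gly): third position 4-fold.
Codon 5 GGU (Gly): third position 4-fold.
Four-fold degenerate third positions: 4.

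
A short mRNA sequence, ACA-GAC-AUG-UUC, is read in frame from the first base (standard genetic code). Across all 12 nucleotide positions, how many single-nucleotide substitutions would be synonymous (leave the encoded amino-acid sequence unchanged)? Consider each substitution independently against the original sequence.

Codon 1 (ACA, Thr): 3 synonymous substitutions.
Codon 2 (GAC, Asp): 1 synonymous substitution.
Codon 3 (AUG, Met): 0 synonymous substitutions.
Codon 4 (UUC, Phe): 1 synonymous substitution.
Total: 3 + 1 + 0 + 1 = 5.

5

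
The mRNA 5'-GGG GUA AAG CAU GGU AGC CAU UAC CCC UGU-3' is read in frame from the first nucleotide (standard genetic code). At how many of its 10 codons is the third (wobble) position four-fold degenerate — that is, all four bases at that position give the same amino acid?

Codon 1 GGG (Gly): third position 4-fold.
Codon 2 GUA (Val): third position 4-fold.
Codon 3 AAG (Lys): third position 2-fold.
Codon 4 CAU (His): third position 2-fold.
Codon 5 GGU (Gly): third position 4-fold.
Codon 6 AGC (Ser): third position 2-fold.
Codon 7 CAU (His): third position 2-fold.
Codon 8 UAC (Tyr): third position 2-fold.
Codon 9 CCC (Pro): third position 4-fold.
Codon 10 UGU (Cys): third position 2-fold.
Four-fold degenerate third positions: 4.

4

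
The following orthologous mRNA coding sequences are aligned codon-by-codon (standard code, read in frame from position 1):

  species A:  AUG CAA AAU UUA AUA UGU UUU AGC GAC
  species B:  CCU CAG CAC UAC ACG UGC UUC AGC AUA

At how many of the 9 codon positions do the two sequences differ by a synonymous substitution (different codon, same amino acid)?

Codon 1: AUG Met / CCU Pro — nonsynonymous.
Codon 2: CAA Gln / CAG Gln — synonymous.
Codon 3: AAU Asn / CAC His — nonsynonymous.
Codon 4: UUA Leu / UAC Tyr — nonsynonymous.
Codon 5: AUA Ile / ACG Thr — nonsynonymous.
Codon 6: UGU Cys / UGC Cys — synonymous.
Codon 7: UUU Phe / UUC Phe — synonymous.
Codon 8: AGC Ser / AGC Ser — identical.
Codon 9: GAC Asp / AUA Ile — nonsynonymous.
Synonymous differences: 3.

3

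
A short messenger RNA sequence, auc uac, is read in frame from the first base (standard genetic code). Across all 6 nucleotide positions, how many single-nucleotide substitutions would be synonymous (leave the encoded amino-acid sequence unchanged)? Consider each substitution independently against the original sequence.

Codon 1 (AUC, Ile): 2 synonymous substitutions.
Codon 2 (UAC, Tyr): 1 synonymous substitution.
Total: 2 + 1 = 3.

3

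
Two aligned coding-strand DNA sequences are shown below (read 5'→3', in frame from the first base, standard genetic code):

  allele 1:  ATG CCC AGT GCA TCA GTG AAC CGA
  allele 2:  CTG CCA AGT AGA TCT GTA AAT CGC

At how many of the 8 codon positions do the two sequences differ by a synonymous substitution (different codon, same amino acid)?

Codon 1: ATG Met / CTG Leu — nonsynonymous.
Codon 2: CCC Pro / CCA Pro — synonymous.
Codon 3: AGT Ser / AGT Ser — identical.
Codon 4: GCA Ala / AGA Arg — nonsynonymous.
Codon 5: TCA Ser / TCT Ser — synonymous.
Codon 6: GTG Val / GTA Val — synonymous.
Codon 7: AAC Asn / AAT Asn — synonymous.
Codon 8: CGA Arg / CGC Arg — synonymous.
Synonymous differences: 5.

5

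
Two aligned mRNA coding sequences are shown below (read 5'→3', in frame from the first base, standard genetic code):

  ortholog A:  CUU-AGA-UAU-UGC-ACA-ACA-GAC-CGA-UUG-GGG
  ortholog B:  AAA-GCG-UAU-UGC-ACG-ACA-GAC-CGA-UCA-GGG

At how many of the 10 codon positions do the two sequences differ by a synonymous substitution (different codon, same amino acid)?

1

Codon 1: CUU Leu / AAA Lys — nonsynonymous.
Codon 2: AGA Arg / GCG Ala — nonsynonymous.
Codon 3: UAU Tyr / UAU Tyr — identical.
Codon 4: UGC Cys / UGC Cys — identical.
Codon 5: ACA Thr / ACG Thr — synonymous.
Codon 6: ACA Thr / ACA Thr — identical.
Codon 7: GAC Asp / GAC Asp — identical.
Codon 8: CGA Arg / CGA Arg — identical.
Codon 9: UUG Leu / UCA Ser — nonsynonymous.
Codon 10: GGG Gly / GGG Gly — identical.
Synonymous differences: 1.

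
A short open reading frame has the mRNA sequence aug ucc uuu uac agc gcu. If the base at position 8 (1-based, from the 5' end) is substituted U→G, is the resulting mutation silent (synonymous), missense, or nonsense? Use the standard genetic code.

Position 8 falls in codon 3: UUU → Phe.
After the substitution the codon is UGU → Cys.
Phe ≠ Cys, so this is a missense mutation.

missense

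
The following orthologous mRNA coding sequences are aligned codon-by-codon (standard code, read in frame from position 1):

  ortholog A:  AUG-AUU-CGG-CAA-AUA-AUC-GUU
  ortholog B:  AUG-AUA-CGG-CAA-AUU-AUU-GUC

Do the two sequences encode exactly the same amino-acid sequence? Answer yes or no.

yes

Codon 1: AUG Met / AUG Met — identical.
Codon 2: AUU Ile / AUA Ile — synonymous.
Codon 3: CGG Arg / CGG Arg — identical.
Codon 4: CAA Gln / CAA Gln — identical.
Codon 5: AUA Ile / AUU Ile — synonymous.
Codon 6: AUC Ile / AUU Ile — synonymous.
Codon 7: GUU Val / GUC Val — synonymous.
Nonsynonymous differences: 0 → same protein.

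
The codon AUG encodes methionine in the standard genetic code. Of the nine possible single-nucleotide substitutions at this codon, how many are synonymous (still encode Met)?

0

Position 1: none → 0 synonymous.
Position 2: none → 0 synonymous.
Position 3: none → 0 synonymous.
Total: 0 + 0 + 0 = 0.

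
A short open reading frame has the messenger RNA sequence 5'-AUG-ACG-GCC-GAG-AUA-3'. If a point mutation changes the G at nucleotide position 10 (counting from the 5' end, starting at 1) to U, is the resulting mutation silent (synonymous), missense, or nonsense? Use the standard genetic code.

nonsense

Position 10 falls in codon 4: GAG → Glu.
After the substitution the codon is UAG → Stop.
The new codon is a stop codon, so this is a nonsense mutation.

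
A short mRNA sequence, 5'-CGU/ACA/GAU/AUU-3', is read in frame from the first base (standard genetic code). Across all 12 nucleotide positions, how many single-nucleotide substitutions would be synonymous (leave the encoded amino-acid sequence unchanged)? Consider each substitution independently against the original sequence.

Codon 1 (CGU, Arg): 3 synonymous substitutions.
Codon 2 (ACA, Thr): 3 synonymous substitutions.
Codon 3 (GAU, Asp): 1 synonymous substitution.
Codon 4 (AUU, Ile): 2 synonymous substitutions.
Total: 3 + 3 + 1 + 2 = 9.

9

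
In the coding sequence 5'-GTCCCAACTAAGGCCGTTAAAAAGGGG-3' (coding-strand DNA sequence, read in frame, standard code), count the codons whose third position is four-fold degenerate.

6

Codon 1 GTC (Val): third position 4-fold.
Codon 2 CCA (Pro): third position 4-fold.
Codon 3 ACT (Thr): third position 4-fold.
Codon 4 AAG (Lys): third position 2-fold.
Codon 5 GCC (Ala): third position 4-fold.
Codon 6 GTT (Val): third position 4-fold.
Codon 7 AAA (Lys): third position 2-fold.
Codon 8 AAG (Lys): third position 2-fold.
Codon 9 GGG (Gly): third position 4-fold.
Four-fold degenerate third positions: 6.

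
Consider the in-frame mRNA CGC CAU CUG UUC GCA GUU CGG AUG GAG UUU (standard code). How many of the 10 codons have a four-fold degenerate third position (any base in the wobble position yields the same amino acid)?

5

Codon 1 CGC (Arg): third position 4-fold.
Codon 2 CAU (His): third position 2-fold.
Codon 3 CUG (Leu): third position 4-fold.
Codon 4 UUC (Phe): third position 2-fold.
Codon 5 GCA (Ala): third position 4-fold.
Codon 6 GUU (Val): third position 4-fold.
Codon 7 CGG (Arg): third position 4-fold.
Codon 8 AUG (Met): third position 1-fold.
Codon 9 GAG (Glu): third position 2-fold.
Codon 10 UUU (Phe): third position 2-fold.
Four-fold degenerate third positions: 5.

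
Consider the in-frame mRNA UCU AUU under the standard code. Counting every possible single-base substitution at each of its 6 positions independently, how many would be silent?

Codon 1 (UCU, Ser): 3 synonymous substitutions.
Codon 2 (AUU, Ile): 2 synonymous substitutions.
Total: 3 + 2 = 5.

5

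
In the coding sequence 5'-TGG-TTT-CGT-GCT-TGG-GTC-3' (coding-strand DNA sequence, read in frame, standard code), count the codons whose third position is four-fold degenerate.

3

Codon 1 TGG (Trp): third position 1-fold.
Codon 2 TTT (Phe): third position 2-fold.
Codon 3 CGT (Arg): third position 4-fold.
Codon 4 GCT (Ala): third position 4-fold.
Codon 5 TGG (Trp): third position 1-fold.
Codon 6 GTC (Val): third position 4-fold.
Four-fold degenerate third positions: 3.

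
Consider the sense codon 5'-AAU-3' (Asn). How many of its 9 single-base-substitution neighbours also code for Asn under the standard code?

1

Position 1: none → 0 synonymous.
Position 2: none → 0 synonymous.
Position 3: AAC → 1 synonymous.
Total: 0 + 0 + 1 = 1.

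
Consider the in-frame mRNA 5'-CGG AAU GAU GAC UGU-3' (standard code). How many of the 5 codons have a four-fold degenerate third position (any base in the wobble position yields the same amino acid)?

Codon 1 CGG (Arg): third position 4-fold.
Codon 2 AAU (Asn): third position 2-fold.
Codon 3 GAU (Asp): third position 2-fold.
Codon 4 GAC (Asp): third position 2-fold.
Codon 5 UGU (Cys): third position 2-fold.
Four-fold degenerate third positions: 1.

1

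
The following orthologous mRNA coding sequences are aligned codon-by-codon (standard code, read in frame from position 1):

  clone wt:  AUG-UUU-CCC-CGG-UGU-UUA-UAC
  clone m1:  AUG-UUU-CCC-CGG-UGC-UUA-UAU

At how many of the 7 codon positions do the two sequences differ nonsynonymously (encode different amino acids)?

0

Codon 1: AUG Met / AUG Met — identical.
Codon 2: UUU Phe / UUU Phe — identical.
Codon 3: CCC Pro / CCC Pro — identical.
Codon 4: CGG Arg / CGG Arg — identical.
Codon 5: UGU Cys / UGC Cys — synonymous.
Codon 6: UUA Leu / UUA Leu — identical.
Codon 7: UAC Tyr / UAU Tyr — synonymous.
Nonsynonymous differences: 0.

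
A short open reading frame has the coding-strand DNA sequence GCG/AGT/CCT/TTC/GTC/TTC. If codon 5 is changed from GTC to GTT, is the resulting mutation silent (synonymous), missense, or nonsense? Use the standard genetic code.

silent

Position 15 falls in codon 5: GTC → Val.
After the substitution the codon is GTT → Val.
Both encode Val, so the change is synonymous.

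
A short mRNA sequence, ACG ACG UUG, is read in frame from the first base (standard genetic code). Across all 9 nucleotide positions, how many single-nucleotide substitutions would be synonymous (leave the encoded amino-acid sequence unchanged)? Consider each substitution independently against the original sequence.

8

Codon 1 (ACG, Thr): 3 synonymous substitutions.
Codon 2 (ACG, Thr): 3 synonymous substitutions.
Codon 3 (UUG, Leu): 2 synonymous substitutions.
Total: 3 + 3 + 2 = 8.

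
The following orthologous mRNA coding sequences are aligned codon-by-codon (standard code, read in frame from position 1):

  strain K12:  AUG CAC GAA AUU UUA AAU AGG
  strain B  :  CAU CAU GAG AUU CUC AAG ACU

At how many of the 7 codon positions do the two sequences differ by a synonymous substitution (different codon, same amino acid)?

3

Codon 1: AUG Met / CAU His — nonsynonymous.
Codon 2: CAC His / CAU His — synonymous.
Codon 3: GAA Glu / GAG Glu — synonymous.
Codon 4: AUU Ile / AUU Ile — identical.
Codon 5: UUA Leu / CUC Leu — synonymous.
Codon 6: AAU Asn / AAG Lys — nonsynonymous.
Codon 7: AGG Arg / ACU Thr — nonsynonymous.
Synonymous differences: 3.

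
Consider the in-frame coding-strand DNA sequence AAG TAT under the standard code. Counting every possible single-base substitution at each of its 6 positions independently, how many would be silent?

2

Codon 1 (AAG, Lys): 1 synonymous substitution.
Codon 2 (TAT, Tyr): 1 synonymous substitution.
Total: 1 + 1 = 2.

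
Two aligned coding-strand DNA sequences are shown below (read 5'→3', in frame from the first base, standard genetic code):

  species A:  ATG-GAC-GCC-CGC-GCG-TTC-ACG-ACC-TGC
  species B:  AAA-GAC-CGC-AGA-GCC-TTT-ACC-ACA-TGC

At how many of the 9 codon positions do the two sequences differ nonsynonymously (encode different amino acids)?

Codon 1: ATG Met / AAA Lys — nonsynonymous.
Codon 2: GAC Asp / GAC Asp — identical.
Codon 3: GCC Ala / CGC Arg — nonsynonymous.
Codon 4: CGC Arg / AGA Arg — synonymous.
Codon 5: GCG Ala / GCC Ala — synonymous.
Codon 6: TTC Phe / TTT Phe — synonymous.
Codon 7: ACG Thr / ACC Thr — synonymous.
Codon 8: ACC Thr / ACA Thr — synonymous.
Codon 9: TGC Cys / TGC Cys — identical.
Nonsynonymous differences: 2.

2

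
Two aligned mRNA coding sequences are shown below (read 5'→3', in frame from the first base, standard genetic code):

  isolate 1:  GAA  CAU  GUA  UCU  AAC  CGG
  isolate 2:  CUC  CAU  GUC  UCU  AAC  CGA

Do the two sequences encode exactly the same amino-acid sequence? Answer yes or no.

no

Codon 1: GAA Glu / CUC Leu — nonsynonymous.
Codon 2: CAU His / CAU His — identical.
Codon 3: GUA Val / GUC Val — synonymous.
Codon 4: UCU Ser / UCU Ser — identical.
Codon 5: AAC Asn / AAC Asn — identical.
Codon 6: CGG Arg / CGA Arg — synonymous.
Nonsynonymous differences: 1 → different protein.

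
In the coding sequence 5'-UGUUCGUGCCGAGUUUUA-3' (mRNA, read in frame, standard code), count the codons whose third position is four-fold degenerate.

3

Codon 1 UGU (Cys): third position 2-fold.
Codon 2 UCG (Ser): third position 4-fold.
Codon 3 UGC (Cys): third position 2-fold.
Codon 4 CGA (Arg): third position 4-fold.
Codon 5 GUU (Val): third position 4-fold.
Codon 6 UUA (Leu): third position 2-fold.
Four-fold degenerate third positions: 3.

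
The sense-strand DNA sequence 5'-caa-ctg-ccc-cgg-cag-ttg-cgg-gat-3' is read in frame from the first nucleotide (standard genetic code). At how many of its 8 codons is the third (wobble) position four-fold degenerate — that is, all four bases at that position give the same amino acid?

4

Codon 1 CAA (Gln): third position 2-fold.
Codon 2 CTG (Leu): third position 4-fold.
Codon 3 CCC (Pro): third position 4-fold.
Codon 4 CGG (Arg): third position 4-fold.
Codon 5 CAG (Gln): third position 2-fold.
Codon 6 TTG (Leu): third position 2-fold.
Codon 7 CGG (Arg): third position 4-fold.
Codon 8 GAT (Asp): third position 2-fold.
Four-fold degenerate third positions: 4.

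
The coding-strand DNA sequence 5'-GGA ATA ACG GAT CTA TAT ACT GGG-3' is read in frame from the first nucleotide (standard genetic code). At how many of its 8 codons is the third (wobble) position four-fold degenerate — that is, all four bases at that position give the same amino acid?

Codon 1 GGA (Gly): third position 4-fold.
Codon 2 ATA (Ile): third position 3-fold.
Codon 3 ACG (Thr): third position 4-fold.
Codon 4 GAT (Asp): third position 2-fold.
Codon 5 CTA (Leu): third position 4-fold.
Codon 6 TAT (Tyr): third position 2-fold.
Codon 7 ACT (Thr): third position 4-fold.
Codon 8 GGG (Gly): third position 4-fold.
Four-fold degenerate third positions: 5.

5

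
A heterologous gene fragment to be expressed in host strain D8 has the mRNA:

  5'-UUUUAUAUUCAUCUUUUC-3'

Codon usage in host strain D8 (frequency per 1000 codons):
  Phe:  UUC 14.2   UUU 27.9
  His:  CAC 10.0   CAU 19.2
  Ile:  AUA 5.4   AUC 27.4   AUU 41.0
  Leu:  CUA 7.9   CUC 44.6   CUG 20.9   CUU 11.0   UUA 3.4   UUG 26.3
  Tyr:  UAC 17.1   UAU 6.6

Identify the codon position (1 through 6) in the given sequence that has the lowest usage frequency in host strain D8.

Codon 1 UUU (Phe): 27.9 per 1000.
Codon 2 UAU (Tyr): 6.6 per 1000.
Codon 3 AUU (Ile): 41.0 per 1000.
Codon 4 CAU (His): 19.2 per 1000.
Codon 5 CUU (Leu): 11.0 per 1000.
Codon 6 UUC (Phe): 14.2 per 1000.
Lowest frequency is 6.6 at codon 2.

2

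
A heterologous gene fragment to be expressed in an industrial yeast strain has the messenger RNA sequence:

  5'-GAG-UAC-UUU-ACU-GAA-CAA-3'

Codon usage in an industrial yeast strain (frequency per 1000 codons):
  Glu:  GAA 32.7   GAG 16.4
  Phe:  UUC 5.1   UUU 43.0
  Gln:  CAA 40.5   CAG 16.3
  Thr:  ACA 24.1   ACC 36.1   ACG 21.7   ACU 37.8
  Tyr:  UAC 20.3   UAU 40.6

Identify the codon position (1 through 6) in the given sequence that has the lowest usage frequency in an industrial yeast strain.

1

Codon 1 GAG (Glu): 16.4 per 1000.
Codon 2 UAC (Tyr): 20.3 per 1000.
Codon 3 UUU (Phe): 43.0 per 1000.
Codon 4 ACU (Thr): 37.8 per 1000.
Codon 5 GAA (Glu): 32.7 per 1000.
Codon 6 CAA (Gln): 40.5 per 1000.
Lowest frequency is 16.4 at codon 1.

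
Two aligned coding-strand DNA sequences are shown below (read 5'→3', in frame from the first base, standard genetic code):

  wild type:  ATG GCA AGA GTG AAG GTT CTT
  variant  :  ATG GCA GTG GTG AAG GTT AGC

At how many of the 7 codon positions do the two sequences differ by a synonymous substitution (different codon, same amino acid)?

Codon 1: ATG Met / ATG Met — identical.
Codon 2: GCA Ala / GCA Ala — identical.
Codon 3: AGA Arg / GTG Val — nonsynonymous.
Codon 4: GTG Val / GTG Val — identical.
Codon 5: AAG Lys / AAG Lys — identical.
Codon 6: GTT Val / GTT Val — identical.
Codon 7: CTT Leu / AGC Ser — nonsynonymous.
Synonymous differences: 0.

0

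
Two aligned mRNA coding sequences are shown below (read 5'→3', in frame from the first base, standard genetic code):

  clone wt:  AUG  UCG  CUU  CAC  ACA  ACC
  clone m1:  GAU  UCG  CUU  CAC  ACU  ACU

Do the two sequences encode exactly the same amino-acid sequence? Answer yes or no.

no

Codon 1: AUG Met / GAU Asp — nonsynonymous.
Codon 2: UCG Ser / UCG Ser — identical.
Codon 3: CUU Leu / CUU Leu — identical.
Codon 4: CAC His / CAC His — identical.
Codon 5: ACA Thr / ACU Thr — synonymous.
Codon 6: ACC Thr / ACU Thr — synonymous.
Nonsynonymous differences: 1 → different protein.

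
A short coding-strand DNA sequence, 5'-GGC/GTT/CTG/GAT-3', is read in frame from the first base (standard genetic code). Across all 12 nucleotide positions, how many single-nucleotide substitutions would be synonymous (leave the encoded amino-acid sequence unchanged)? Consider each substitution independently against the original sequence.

Codon 1 (GGC, Gly): 3 synonymous substitutions.
Codon 2 (GTT, Val): 3 synonymous substitutions.
Codon 3 (CTG, Leu): 4 synonymous substitutions.
Codon 4 (GAT, Asp): 1 synonymous substitution.
Total: 3 + 3 + 4 + 1 = 11.

11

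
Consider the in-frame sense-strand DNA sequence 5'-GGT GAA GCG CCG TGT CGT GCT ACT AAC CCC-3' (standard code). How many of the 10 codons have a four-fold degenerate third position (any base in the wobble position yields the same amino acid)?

Codon 1 GGT (Gly): third position 4-fold.
Codon 2 GAA (Glu): third position 2-fold.
Codon 3 GCG (Ala): third position 4-fold.
Codon 4 CCG (Pro): third position 4-fold.
Codon 5 TGT (Cys): third position 2-fold.
Codon 6 CGT (Arg): third position 4-fold.
Codon 7 GCT (Ala): third position 4-fold.
Codon 8 ACT (Thr): third position 4-fold.
Codon 9 AAC (Asn): third position 2-fold.
Codon 10 CCC (Pro): third position 4-fold.
Four-fold degenerate third positions: 7.

7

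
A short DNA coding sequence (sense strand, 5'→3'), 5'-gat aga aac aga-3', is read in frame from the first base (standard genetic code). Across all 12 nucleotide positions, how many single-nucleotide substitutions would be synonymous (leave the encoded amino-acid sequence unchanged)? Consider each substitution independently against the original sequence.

6

Codon 1 (GAT, Asp): 1 synonymous substitution.
Codon 2 (AGA, Arg): 2 synonymous substitutions.
Codon 3 (AAC, Asn): 1 synonymous substitution.
Codon 4 (AGA, Arg): 2 synonymous substitutions.
Total: 1 + 2 + 1 + 2 = 6.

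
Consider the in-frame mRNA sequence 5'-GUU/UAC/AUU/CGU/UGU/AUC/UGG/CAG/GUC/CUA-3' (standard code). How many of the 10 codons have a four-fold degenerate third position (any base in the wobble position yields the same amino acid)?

4

Codon 1 GUU (Val): third position 4-fold.
Codon 2 UAC (Tyr): third position 2-fold.
Codon 3 AUU (Ile): third position 3-fold.
Codon 4 CGU (Arg): third position 4-fold.
Codon 5 UGU (Cys): third position 2-fold.
Codon 6 AUC (Ile): third position 3-fold.
Codon 7 UGG (Trp): third position 1-fold.
Codon 8 CAG (Gln): third position 2-fold.
Codon 9 GUC (Val): third position 4-fold.
Codon 10 CUA (Leu): third position 4-fold.
Four-fold degenerate third positions: 4.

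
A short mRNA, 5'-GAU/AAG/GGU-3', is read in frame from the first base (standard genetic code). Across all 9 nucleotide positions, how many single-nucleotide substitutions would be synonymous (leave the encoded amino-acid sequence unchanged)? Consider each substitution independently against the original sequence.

Codon 1 (GAU, Asp): 1 synonymous substitution.
Codon 2 (AAG, Lys): 1 synonymous substitution.
Codon 3 (GGU, Gly): 3 synonymous substitutions.
Total: 1 + 1 + 3 = 5.

5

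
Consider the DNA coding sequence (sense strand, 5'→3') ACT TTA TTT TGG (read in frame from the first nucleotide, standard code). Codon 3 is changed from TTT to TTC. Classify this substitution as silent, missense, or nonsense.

silent

Position 9 falls in codon 3: TTT → Phe.
After the substitution the codon is TTC → Phe.
Both encode Phe, so the change is synonymous.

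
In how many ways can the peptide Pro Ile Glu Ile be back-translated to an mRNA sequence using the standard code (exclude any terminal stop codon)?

72

Pro: 4 codons.
Ile: 3 codons.
Glu: 2 codons.
Ile: 3 codons.
4 × 3 × 2 × 3 = 72.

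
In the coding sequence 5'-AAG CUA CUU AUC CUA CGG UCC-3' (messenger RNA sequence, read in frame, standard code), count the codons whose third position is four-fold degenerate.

5

Codon 1 AAG (Lys): third position 2-fold.
Codon 2 CUA (Leu): third position 4-fold.
Codon 3 CUU (Leu): third position 4-fold.
Codon 4 AUC (Ile): third position 3-fold.
Codon 5 CUA (Leu): third position 4-fold.
Codon 6 CGG (Arg): third position 4-fold.
Codon 7 UCC (Ser): third position 4-fold.
Four-fold degenerate third positions: 5.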